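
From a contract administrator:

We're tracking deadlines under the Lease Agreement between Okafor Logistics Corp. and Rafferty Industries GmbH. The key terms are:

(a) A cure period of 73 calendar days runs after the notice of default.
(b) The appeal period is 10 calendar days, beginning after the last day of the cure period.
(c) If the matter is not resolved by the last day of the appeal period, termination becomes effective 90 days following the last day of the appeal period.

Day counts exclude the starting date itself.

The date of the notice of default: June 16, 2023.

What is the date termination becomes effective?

December 6, 2023

Adding 73 calendar days to June 16, 2023 gives August 28, 2023, which is the last day of the cure period.
Adding 10 calendar days to August 28, 2023 gives September 7, 2023, which is the last day of the appeal period.
Adding 90 calendar days to September 7, 2023 gives December 6, 2023, which is the date termination becomes effective.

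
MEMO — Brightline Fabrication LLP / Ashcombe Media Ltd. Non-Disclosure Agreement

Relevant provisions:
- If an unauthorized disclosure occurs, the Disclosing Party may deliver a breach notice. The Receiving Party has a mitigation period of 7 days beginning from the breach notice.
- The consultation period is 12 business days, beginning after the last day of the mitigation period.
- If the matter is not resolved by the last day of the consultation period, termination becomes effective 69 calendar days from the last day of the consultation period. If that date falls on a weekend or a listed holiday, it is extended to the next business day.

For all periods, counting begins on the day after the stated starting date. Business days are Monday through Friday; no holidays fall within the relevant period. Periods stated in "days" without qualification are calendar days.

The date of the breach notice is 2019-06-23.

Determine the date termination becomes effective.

2019-09-23

Adding 7 calendar days to 2019-06-23 gives 2019-06-30, which is the last day of the mitigation period.
From Sunday, 2019-06-30, 12 business days (Jul 1, Jul 2, Jul 3, Jul 4, …, Jul 12, Jul 15, Jul 16, skipping weekends) brings us to Tuesday, 2019-07-16, which is the last day of the consultation period.
The date termination becomes effective: 69 calendar days after 2019-07-16 is 2019-09-23. 2019-09-23 is a Monday, so no roll-forward applies.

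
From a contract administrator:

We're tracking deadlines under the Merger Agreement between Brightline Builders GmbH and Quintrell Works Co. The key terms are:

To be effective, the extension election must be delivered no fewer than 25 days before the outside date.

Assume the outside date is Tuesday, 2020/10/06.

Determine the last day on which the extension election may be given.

2020/09/11

Counting back 25 calendar days from 2020/10/06 gives 2020/09/11.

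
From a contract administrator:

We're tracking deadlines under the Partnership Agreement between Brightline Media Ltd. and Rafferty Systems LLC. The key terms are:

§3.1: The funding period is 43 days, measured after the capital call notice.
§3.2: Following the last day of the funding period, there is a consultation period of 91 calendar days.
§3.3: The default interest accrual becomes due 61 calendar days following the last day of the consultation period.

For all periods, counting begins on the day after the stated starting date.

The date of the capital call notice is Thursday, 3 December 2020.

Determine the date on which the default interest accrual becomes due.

16 June 2021

Adding 43 calendar days to 3 December 2020 gives 15 January 2021, which is the last day of the funding period.
Adding 91 calendar days to 15 January 2021 gives 16 April 2021, which is the last day of the consultation period.
The date on which the default interest accrual becomes due: 16 April 2021 + 61 days = 16 June 2021.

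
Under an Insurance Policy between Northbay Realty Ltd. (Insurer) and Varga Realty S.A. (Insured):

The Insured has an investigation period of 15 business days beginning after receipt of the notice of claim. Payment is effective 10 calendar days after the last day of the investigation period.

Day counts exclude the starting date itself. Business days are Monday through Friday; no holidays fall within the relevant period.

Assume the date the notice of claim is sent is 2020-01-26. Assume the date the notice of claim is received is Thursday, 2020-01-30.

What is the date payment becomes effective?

2020-03-01

From Thursday, 2020-01-30, 15 business days (Jan 31, Feb 3, Feb 4, Feb 5, …, Feb 18, Feb 19, Feb 20, skipping weekends) brings us to Thursday, 2020-02-20, which is the last day of the investigation period.
The date payment becomes effective: 10 calendar days after 2020-02-20 is 2020-03-01.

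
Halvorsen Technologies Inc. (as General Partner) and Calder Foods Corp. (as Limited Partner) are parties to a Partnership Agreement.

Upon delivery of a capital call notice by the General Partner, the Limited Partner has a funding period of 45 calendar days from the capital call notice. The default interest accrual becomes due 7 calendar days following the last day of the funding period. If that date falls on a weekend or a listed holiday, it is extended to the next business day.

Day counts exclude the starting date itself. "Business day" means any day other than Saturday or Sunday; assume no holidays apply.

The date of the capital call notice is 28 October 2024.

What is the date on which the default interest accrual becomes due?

19 December 2024

Adding 45 calendar days to 28 October 2024 gives 12 December 2024, which is the last day of the funding period.
The date on which the default interest accrual becomes due: 12 December 2024 + 7 days = 19 December 2024. 19 December 2024 is a Thursday, so no roll-forward applies.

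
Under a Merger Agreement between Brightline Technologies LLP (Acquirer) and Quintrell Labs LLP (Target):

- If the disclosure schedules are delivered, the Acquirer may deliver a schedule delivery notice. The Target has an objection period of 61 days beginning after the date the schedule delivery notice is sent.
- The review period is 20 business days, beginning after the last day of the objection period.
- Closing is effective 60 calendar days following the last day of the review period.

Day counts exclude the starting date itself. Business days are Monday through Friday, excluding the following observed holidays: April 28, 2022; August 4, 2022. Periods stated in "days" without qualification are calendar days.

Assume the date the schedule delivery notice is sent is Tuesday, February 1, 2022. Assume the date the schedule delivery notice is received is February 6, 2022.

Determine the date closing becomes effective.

July 1, 2022

Adding 61 calendar days to February 1, 2022 gives April 3, 2022, which is the last day of the objection period.
The last day of the review period: 20 business days after Sunday, April 3, 2022, skipping weekends and the listed holiday on Apr 28 — Apr 4, Apr 5, Apr 6, Apr 7, …, Apr 27, Apr 29, May 2 — lands on Monday, May 2, 2022.
The date closing becomes effective: May 2, 2022 + 60 days = July 1, 2022.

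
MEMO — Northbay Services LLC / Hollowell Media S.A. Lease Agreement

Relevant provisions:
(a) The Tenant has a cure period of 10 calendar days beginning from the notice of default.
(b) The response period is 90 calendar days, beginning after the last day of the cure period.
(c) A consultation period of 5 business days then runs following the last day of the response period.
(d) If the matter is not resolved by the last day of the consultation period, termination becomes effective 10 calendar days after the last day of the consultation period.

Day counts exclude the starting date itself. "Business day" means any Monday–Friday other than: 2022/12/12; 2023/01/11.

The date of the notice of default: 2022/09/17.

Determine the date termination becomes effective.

The last day of the cure period: 2022/09/17 + 10 days = 2022/09/27.
Adding 90 calendar days to 2022/09/27 gives 2022/12/26, which is the last day of the response period.
The last day of the consultation period: counting 5 business days from Monday, 2022/12/26 (Dec 27, Dec 28, Dec 29, Dec 30, Jan 2, skipping weekends) reaches Monday, 2023/01/02.
The date termination becomes effective: 10 calendar days after 2023/01/02 is 2023/01/12.

2023/01/12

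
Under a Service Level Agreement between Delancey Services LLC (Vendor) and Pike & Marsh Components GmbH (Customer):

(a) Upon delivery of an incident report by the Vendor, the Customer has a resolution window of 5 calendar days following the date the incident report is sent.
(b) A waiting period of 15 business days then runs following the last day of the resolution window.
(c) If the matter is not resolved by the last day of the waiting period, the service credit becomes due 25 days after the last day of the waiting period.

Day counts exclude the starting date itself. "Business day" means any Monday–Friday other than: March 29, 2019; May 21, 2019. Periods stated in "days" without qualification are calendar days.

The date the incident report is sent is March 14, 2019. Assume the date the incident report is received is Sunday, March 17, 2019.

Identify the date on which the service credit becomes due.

May 5, 2019

The last day of the resolution window: March 14, 2019 + 5 days = March 19, 2019.
From Tuesday, March 19, 2019, 15 business days (Mar 20, Mar 21, Mar 22, Mar 25, …, Apr 8, Apr 9, Apr 10, skipping weekends and the listed holiday on Mar 29) brings us to Wednesday, April 10, 2019, which is the last day of the waiting period.
The date on which the service credit becomes due: 25 calendar days after April 10, 2019 is May 5, 2019.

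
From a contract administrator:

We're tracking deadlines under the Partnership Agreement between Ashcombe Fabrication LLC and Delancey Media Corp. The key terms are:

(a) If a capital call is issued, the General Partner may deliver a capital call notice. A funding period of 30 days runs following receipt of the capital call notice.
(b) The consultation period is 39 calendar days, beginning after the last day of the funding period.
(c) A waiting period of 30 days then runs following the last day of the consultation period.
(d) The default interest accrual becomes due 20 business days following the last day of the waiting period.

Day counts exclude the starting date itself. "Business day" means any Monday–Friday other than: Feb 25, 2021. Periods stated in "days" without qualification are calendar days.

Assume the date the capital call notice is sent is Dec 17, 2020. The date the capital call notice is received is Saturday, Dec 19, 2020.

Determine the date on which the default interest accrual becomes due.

Apr 23, 2021

The last day of the funding period: 30 calendar days after Dec 19, 2020 is Jan 18, 2021.
The last day of the consultation period: 39 calendar days after Jan 18, 2021 is Feb 26, 2021.
Adding 30 calendar days to Feb 26, 2021 gives Mar 28, 2021, which is the last day of the waiting period.
From Sunday, Mar 28, 2021, 20 business days (Mar 29, Mar 30, Mar 31, Apr 1, …, Apr 21, Apr 22, Apr 23, skipping weekends) brings us to Friday, Apr 23, 2021, which is the date on which the default interest accrual becomes due.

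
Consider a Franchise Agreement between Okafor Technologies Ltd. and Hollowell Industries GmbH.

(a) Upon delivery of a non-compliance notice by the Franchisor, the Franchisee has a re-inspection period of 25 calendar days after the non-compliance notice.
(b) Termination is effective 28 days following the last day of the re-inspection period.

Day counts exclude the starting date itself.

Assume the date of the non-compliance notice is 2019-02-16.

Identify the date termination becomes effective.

The last day of the re-inspection period: 2019-02-16 + 25 days = 2019-03-13.
The date termination becomes effective: 28 calendar days after 2019-03-13 is 2019-04-10.

2019-04-10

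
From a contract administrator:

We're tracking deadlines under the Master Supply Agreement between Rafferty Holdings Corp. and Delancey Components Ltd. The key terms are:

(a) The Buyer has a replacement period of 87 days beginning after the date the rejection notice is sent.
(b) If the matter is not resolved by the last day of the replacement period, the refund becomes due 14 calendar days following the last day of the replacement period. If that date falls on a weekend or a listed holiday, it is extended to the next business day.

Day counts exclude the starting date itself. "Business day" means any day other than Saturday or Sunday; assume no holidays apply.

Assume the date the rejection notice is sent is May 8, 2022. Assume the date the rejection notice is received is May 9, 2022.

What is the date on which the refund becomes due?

Aug 17, 2022

Adding 87 calendar days to May 8, 2022 gives Aug 3, 2022, which is the last day of the replacement period.
Adding 14 calendar days to Aug 3, 2022 gives Aug 17, 2022, which is the date on which the refund becomes due. Aug 17, 2022 is a Wednesday, so no roll-forward applies.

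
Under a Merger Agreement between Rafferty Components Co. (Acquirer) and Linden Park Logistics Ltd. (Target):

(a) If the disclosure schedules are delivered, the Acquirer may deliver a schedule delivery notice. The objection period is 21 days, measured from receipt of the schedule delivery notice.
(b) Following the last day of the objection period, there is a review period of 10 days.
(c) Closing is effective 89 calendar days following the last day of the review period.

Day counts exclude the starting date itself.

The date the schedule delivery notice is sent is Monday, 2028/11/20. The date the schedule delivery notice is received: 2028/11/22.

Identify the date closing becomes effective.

2029/03/22

Adding 21 calendar days to 2028/11/22 gives 2028/12/13, which is the last day of the objection period.
The last day of the review period: 2028/12/13 + 10 days = 2028/12/23.
The date closing becomes effective: 89 calendar days after 2028/12/23 is 2029/03/22.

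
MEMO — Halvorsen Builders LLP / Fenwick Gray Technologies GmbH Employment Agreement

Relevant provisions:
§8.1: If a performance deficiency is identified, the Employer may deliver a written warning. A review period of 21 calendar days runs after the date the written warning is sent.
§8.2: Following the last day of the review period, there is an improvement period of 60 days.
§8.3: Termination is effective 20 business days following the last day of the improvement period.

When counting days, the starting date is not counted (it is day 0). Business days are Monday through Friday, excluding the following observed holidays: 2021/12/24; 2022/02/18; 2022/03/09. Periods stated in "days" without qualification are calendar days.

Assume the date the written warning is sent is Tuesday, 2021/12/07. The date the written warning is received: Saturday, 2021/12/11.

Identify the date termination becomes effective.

Adding 21 calendar days to 2021/12/07 gives 2021/12/28, which is the last day of the review period.
Adding 60 calendar days to 2021/12/28 gives 2022/02/26, which is the last day of the improvement period.
The date termination becomes effective: counting 20 business days from Saturday, 2022/02/26 (Feb 28, Mar 1, Mar 2, Mar 3, …, Mar 24, Mar 25, Mar 28, skipping weekends and the listed holiday on Mar 9) reaches Monday, 2022/03/28.

2022/03/28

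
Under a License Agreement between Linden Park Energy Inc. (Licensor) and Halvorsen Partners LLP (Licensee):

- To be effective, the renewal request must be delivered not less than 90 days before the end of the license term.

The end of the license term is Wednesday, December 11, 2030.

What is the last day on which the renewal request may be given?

September 12, 2030

December 11, 2030 minus 90 days is September 12, 2030.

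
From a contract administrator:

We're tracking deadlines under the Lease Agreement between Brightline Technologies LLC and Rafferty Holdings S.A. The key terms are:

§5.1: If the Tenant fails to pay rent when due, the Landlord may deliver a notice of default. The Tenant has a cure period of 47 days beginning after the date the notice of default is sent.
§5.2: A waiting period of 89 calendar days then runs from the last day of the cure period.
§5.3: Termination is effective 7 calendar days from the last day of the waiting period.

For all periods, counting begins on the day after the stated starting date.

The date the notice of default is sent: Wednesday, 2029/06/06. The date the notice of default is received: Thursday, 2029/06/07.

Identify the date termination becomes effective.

2029/10/27

The last day of the cure period: 2029/06/06 + 47 days = 2029/07/23.
The last day of the waiting period: 89 calendar days after 2029/07/23 is 2029/10/20.
The date termination becomes effective: 2029/10/20 + 7 days = 2029/10/27.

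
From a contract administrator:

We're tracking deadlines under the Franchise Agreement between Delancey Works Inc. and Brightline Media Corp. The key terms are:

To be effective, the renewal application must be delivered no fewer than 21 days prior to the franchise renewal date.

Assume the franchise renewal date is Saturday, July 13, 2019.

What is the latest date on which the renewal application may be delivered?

June 22, 2019

July 13, 2019 minus 21 days is June 22, 2019.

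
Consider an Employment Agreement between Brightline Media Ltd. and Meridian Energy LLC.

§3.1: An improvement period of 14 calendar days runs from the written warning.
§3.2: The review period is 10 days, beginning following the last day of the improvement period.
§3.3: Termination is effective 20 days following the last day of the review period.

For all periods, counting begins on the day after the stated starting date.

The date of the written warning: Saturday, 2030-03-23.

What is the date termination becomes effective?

The last day of the improvement period: 14 calendar days after 2030-03-23 is 2030-04-06.
The last day of the review period: 10 calendar days after 2030-04-06 is 2030-04-16.
The date termination becomes effective: 20 calendar days after 2030-04-16 is 2030-05-06.

2030-05-06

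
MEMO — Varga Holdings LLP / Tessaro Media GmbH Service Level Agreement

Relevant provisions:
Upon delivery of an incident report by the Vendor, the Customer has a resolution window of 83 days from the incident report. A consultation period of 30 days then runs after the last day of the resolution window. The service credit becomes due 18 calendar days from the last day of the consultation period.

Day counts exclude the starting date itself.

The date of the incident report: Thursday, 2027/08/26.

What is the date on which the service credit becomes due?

The last day of the resolution window: 2027/08/26 + 83 days = 2027/11/17.
The last day of the consultation period: 2027/11/17 + 30 days = 2027/12/17.
Adding 18 calendar days to 2027/12/17 gives 2028/01/04, which is the date on which the service credit becomes due.

2028/01/04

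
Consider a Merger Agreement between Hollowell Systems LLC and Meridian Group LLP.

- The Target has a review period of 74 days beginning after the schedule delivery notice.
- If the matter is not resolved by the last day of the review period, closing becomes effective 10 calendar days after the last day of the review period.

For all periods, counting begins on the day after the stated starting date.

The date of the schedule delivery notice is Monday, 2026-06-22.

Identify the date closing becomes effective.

2026-09-14

The last day of the review period: 74 calendar days after 2026-06-22 is 2026-09-04.
The date closing becomes effective: 2026-09-04 + 10 days = 2026-09-14.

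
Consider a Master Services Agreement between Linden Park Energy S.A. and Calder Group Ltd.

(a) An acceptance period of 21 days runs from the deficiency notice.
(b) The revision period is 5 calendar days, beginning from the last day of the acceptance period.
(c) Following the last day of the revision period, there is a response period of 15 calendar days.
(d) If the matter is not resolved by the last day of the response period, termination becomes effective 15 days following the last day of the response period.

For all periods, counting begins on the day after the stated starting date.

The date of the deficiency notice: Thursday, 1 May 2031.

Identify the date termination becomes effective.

The last day of the acceptance period: 1 May 2031 + 21 days = 22 May 2031.
The last day of the revision period: 22 May 2031 + 5 days = 27 May 2031.
The last day of the response period: 15 calendar days after 27 May 2031 is 11 June 2031.
The date termination becomes effective: 15 calendar days after 11 June 2031 is 26 June 2031.

26 June 2031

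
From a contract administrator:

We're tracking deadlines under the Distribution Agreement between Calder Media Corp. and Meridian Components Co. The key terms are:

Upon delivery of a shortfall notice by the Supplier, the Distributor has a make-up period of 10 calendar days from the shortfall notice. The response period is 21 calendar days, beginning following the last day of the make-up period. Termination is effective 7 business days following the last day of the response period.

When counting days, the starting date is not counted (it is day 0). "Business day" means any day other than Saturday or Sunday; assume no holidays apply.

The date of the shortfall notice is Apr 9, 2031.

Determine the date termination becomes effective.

May 20, 2031

The last day of the make-up period: Apr 9, 2031 + 10 days = Apr 19, 2031.
Adding 21 calendar days to Apr 19, 2031 gives May 10, 2031, which is the last day of the response period.
The date termination becomes effective: counting 7 business days from Saturday, May 10, 2031 (May 12, May 13, May 14, May 15, May 16, May 19, May 20, skipping weekends) reaches Tuesday, May 20, 2031.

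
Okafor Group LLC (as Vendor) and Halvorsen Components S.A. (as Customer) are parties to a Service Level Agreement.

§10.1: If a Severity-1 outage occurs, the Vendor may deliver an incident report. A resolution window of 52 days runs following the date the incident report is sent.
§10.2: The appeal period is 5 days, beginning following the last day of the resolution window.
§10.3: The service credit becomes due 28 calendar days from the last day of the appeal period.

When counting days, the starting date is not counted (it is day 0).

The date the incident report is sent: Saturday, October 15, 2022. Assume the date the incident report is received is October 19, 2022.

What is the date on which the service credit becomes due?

The last day of the resolution window: 52 calendar days after October 15, 2022 is December 6, 2022.
Adding 5 calendar days to December 6, 2022 gives December 11, 2022, which is the last day of the appeal period.
The date on which the service credit becomes due: 28 calendar days after December 11, 2022 is January 8, 2023.

January 8, 2023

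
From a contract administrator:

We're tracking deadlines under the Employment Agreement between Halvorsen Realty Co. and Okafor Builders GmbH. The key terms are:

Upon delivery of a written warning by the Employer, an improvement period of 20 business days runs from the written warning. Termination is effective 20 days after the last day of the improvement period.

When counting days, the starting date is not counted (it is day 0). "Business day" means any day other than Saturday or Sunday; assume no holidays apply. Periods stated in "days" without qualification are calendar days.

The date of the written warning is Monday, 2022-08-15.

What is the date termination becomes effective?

The last day of the improvement period: counting 20 business days from Monday, 2022-08-15 (Aug 16, Aug 17, Aug 18, Aug 19, …, Sep 8, Sep 9, Sep 12, skipping weekends) reaches Monday, 2022-09-12.
Adding 20 calendar days to 2022-09-12 gives 2022-10-02, which is the date termination becomes effective.

2022-10-02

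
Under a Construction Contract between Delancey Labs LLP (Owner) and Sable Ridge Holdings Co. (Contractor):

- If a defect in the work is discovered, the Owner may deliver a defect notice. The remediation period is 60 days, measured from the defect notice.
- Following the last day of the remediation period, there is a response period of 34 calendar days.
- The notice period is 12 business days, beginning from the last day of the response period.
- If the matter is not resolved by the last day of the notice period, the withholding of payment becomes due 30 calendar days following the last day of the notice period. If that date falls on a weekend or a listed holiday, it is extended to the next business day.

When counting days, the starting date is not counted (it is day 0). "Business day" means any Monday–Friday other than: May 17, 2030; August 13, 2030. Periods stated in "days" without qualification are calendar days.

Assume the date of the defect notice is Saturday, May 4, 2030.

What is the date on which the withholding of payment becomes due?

September 23, 2030

Adding 60 calendar days to May 4, 2030 gives July 3, 2030, which is the last day of the remediation period.
Adding 34 calendar days to July 3, 2030 gives August 6, 2030, which is the last day of the response period.
The last day of the notice period: 12 business days after Tuesday, August 6, 2030, skipping weekends and the listed holiday on Aug 13 — Aug 7, Aug 8, Aug 9, Aug 12, …, Aug 21, Aug 22, Aug 23 — lands on Friday, August 23, 2030.
Adding 30 calendar days to August 23, 2030 gives September 22, 2030, which is the date on which the withholding of payment becomes due. That falls on a Sunday, so it rolls to the next business day, Monday, September 23, 2030.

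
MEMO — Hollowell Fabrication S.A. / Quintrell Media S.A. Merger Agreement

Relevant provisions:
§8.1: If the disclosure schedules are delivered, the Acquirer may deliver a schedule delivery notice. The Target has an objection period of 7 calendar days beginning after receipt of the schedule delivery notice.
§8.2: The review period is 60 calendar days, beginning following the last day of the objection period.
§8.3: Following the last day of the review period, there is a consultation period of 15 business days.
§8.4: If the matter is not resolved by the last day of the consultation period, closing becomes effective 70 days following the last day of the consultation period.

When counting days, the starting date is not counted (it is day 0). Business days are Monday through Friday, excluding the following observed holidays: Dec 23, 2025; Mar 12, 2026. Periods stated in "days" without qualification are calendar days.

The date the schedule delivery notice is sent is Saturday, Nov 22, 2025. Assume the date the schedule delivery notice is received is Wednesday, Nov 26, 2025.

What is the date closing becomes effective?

May 1, 2026

The last day of the objection period: Nov 26, 2025 + 7 days = Dec 3, 2025.
The last day of the review period: 60 calendar days after Dec 3, 2025 is Feb 1, 2026.
The last day of the consultation period: counting 15 business days from Sunday, Feb 1, 2026 (Feb 2, Feb 3, Feb 4, Feb 5, …, Feb 18, Feb 19, Feb 20, skipping weekends) reaches Friday, Feb 20, 2026.
The date closing becomes effective: 70 calendar days after Feb 20, 2026 is May 1, 2026.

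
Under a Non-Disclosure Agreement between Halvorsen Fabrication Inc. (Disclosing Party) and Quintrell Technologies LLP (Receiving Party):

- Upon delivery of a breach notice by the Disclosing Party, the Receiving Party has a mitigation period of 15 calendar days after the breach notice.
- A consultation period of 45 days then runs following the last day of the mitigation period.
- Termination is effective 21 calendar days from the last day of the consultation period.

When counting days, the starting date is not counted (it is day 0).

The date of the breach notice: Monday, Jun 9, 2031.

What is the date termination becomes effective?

Adding 15 calendar days to Jun 9, 2031 gives Jun 24, 2031, which is the last day of the mitigation period.
The last day of the consultation period: Jun 24, 2031 + 45 days = Aug 8, 2031.
The date termination becomes effective: 21 calendar days after Aug 8, 2031 is Aug 29, 2031.

Aug 29, 2031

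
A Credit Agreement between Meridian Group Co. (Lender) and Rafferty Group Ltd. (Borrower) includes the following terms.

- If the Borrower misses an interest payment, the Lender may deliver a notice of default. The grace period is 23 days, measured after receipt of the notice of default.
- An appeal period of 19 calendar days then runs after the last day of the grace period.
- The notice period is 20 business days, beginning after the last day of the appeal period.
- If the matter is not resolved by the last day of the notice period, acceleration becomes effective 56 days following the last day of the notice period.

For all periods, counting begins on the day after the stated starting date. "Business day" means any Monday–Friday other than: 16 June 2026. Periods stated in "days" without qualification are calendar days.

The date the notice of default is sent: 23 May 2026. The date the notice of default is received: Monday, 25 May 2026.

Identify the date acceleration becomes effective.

28 September 2026

The last day of the grace period: 23 calendar days after 25 May 2026 is 17 June 2026.
The last day of the appeal period: 19 calendar days after 17 June 2026 is 6 July 2026.
From Monday, 6 July 2026, 20 business days (Jul 7, Jul 8, Jul 9, Jul 10, …, Jul 30, Jul 31, Aug 3, skipping weekends) brings us to Monday, 3 August 2026, which is the last day of the notice period.
The date acceleration becomes effective: 3 August 2026 + 56 days = 28 September 2026.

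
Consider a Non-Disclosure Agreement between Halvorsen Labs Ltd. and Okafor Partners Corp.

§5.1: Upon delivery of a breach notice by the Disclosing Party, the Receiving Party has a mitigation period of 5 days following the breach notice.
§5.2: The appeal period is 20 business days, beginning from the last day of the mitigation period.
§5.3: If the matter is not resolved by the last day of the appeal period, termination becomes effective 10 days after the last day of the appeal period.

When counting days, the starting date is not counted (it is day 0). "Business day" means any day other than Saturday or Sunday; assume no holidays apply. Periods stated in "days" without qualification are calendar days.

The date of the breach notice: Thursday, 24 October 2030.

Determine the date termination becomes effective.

6 December 2030

The last day of the mitigation period: 5 calendar days after 24 October 2030 is 29 October 2030.
The last day of the appeal period: counting 20 business days from Tuesday, 29 October 2030 (Oct 30, Oct 31, Nov 1, Nov 4, …, Nov 22, Nov 25, Nov 26, skipping weekends) reaches Tuesday, 26 November 2030.
The date termination becomes effective: 26 November 2030 + 10 days = 6 December 2030.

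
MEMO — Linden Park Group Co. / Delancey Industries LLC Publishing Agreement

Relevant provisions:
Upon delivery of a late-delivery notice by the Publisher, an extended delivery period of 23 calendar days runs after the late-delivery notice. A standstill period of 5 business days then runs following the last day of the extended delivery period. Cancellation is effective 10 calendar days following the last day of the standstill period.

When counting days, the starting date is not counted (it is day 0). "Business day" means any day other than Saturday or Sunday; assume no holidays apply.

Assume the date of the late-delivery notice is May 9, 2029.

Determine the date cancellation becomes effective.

The last day of the extended delivery period: 23 calendar days after May 9, 2029 is June 1, 2029.
The last day of the standstill period: 5 business days after Friday, June 1, 2029, skipping weekends — Jun 4, Jun 5, Jun 6, Jun 7, Jun 8 — lands on Friday, June 8, 2029.
The date cancellation becomes effective: 10 calendar days after June 8, 2029 is June 18, 2029.

June 18, 2029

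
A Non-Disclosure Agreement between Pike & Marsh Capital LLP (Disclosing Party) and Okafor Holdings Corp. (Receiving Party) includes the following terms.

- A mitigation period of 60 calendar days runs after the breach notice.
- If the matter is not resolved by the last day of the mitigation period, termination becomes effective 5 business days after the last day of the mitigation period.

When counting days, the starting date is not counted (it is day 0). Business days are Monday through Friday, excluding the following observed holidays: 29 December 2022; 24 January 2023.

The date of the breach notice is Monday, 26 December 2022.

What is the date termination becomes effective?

3 March 2023

The last day of the mitigation period: 26 December 2022 + 60 days = 24 February 2023.
The date termination becomes effective: counting 5 business days from Friday, 24 February 2023 (Feb 27, Feb 28, Mar 1, Mar 2, Mar 3, skipping weekends) reaches Friday, 3 March 2023.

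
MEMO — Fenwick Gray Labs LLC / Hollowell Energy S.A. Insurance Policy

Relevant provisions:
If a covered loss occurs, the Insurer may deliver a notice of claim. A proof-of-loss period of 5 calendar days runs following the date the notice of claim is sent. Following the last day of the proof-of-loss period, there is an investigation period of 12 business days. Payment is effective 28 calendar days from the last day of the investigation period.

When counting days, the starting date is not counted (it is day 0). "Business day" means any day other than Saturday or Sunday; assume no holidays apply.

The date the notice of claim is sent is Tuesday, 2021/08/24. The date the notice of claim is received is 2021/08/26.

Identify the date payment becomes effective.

The last day of the proof-of-loss period: 5 calendar days after 2021/08/24 is 2021/08/29.
From Sunday, 2021/08/29, 12 business days (Aug 30, Aug 31, Sep 1, Sep 2, …, Sep 10, Sep 13, Sep 14, skipping weekends) brings us to Tuesday, 2021/09/14, which is the last day of the investigation period.
The date payment becomes effective: 2021/09/14 + 28 days = 2021/10/12.

2021/10/12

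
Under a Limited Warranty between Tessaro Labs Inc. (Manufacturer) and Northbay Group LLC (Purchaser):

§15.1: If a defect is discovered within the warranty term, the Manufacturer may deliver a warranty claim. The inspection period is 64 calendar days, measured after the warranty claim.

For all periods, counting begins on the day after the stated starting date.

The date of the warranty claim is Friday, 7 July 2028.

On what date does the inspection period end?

The last day of the inspection period: 7 July 2028 + 64 days = 9 September 2028.

9 September 2028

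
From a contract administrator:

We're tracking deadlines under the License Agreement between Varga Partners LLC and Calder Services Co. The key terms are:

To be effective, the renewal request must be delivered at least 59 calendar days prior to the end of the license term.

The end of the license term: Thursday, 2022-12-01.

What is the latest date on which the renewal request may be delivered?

Counting back 59 calendar days from 2022-12-01 gives 2022-10-03.

2022-10-03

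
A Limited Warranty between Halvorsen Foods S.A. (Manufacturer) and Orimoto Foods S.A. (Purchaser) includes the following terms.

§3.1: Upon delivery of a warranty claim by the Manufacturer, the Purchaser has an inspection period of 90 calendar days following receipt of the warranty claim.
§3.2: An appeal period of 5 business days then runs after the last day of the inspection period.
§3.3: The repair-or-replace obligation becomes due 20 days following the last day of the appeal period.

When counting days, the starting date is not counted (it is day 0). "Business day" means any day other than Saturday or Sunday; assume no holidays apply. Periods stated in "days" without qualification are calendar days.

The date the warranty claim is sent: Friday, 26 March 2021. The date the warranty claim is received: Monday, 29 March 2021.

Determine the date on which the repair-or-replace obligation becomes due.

The last day of the inspection period: 29 March 2021 + 90 days = 27 June 2021.
From Sunday, 27 June 2021, 5 business days (Jun 28, Jun 29, Jun 30, Jul 1, Jul 2, skipping weekends) brings us to Friday, 2 July 2021, which is the last day of the appeal period.
The date on which the repair-or-replace obligation becomes due: 2 July 2021 + 20 days = 22 July 2021.

22 July 2021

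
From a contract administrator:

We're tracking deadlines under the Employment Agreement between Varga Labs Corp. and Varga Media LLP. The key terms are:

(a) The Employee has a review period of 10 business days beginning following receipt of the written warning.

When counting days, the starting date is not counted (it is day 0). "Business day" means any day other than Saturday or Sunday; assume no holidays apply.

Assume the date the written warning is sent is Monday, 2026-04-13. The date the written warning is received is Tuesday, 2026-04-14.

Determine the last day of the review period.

The last day of the review period: counting 10 business days from Tuesday, 2026-04-14 (Apr 15, Apr 16, Apr 17, Apr 20, Apr 21, Apr 22, Apr 23, Apr 24, Apr 27, Apr 28, skipping weekends) reaches Tuesday, 2026-04-28.

2026-04-28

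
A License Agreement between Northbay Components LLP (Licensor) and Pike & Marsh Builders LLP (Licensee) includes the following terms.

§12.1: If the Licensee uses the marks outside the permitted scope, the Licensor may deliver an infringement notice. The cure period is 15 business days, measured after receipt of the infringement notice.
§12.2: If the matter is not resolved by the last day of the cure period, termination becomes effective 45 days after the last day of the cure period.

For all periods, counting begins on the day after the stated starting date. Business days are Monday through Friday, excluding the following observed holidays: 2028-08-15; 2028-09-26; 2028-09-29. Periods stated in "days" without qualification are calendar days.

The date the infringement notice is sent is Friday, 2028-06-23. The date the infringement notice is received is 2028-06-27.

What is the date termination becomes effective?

The last day of the cure period: 15 business days after Tuesday, 2028-06-27, skipping weekends — Jun 28, Jun 29, Jun 30, Jul 3, …, Jul 14, Jul 17, Jul 18 — lands on Tuesday, 2028-07-18.
The date termination becomes effective: 45 calendar days after 2028-07-18 is 2028-09-01.

2028-09-01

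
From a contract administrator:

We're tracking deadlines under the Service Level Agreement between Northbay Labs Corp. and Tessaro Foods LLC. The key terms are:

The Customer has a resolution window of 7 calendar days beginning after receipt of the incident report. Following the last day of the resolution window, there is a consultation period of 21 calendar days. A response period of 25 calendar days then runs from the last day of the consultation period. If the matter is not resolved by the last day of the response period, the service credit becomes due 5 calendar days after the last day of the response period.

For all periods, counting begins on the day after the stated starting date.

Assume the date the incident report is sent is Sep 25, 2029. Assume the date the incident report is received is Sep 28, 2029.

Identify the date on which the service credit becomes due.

Nov 25, 2029

The last day of the resolution window: Sep 28, 2029 + 7 days = Oct 5, 2029.
The last day of the consultation period: Oct 5, 2029 + 21 days = Oct 26, 2029.
Adding 25 calendar days to Oct 26, 2029 gives Nov 20, 2029, which is the last day of the response period.
The date on which the service credit becomes due: 5 calendar days after Nov 20, 2029 is Nov 25, 2029.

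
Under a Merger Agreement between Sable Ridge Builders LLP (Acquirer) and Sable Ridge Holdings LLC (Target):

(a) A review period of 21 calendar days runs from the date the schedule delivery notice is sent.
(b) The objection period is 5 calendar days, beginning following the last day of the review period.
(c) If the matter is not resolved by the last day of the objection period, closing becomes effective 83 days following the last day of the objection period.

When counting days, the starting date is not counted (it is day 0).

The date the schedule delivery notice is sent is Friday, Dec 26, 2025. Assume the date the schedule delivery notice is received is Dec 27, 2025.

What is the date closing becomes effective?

Apr 14, 2026

The last day of the review period: 21 calendar days after Dec 26, 2025 is Jan 16, 2026.
The last day of the objection period: Jan 16, 2026 + 5 days = Jan 21, 2026.
The date closing becomes effective: Jan 21, 2026 + 83 days = Apr 14, 2026.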